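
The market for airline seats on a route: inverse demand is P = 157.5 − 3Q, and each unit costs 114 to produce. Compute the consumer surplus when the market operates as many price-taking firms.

CS = 315.375

Competitive firms price at marginal cost: P = 114, giving Q = 14.5.
CS = ½·(157.5 − 114)·14.5 = 315.375.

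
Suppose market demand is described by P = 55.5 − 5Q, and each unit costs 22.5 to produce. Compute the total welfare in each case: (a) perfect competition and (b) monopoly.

Competition: TS = 108.9; Monopoly: TS = 81.675

Competitive firms price at marginal cost: P = 22.5, giving Q = 6.6.
CS = ½·(55.5 − 22.5)·6.6 = 108.9; PS = (22.5 − 22.5)·6.6 = 0; TS = 108.9.
Monopoly sets MR = MC: 55.5 − 10Q = 22.5 ⇒ Q = 3.3, P = 55.5 − 5·3.3 = 39.
CS = ½·(55.5 − 39)·3.3 = 27.225; PS = (39 − 22.5)·3.3 = 54.45; TS = 81.675.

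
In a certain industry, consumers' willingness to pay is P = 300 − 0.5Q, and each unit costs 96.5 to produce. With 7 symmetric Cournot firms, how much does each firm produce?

q_i = 50.875

In a 7-firm Cournot equilibrium, symmetry and the first-order condition give q = (300 − 96.5)/(4) = 50.875. So Q = 356.125 and P = 1951/16.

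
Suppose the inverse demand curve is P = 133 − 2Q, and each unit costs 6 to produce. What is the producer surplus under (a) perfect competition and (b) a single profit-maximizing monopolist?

Competition: PS = 0; Monopoly: PS = 2016.125

Perfect competition: P = MC = 6, so 133 − 2Q = 6 and Q = 63.5.
PS = (6 − 6)·63.5 = 0.
The monopolist equates marginal revenue to marginal cost: 133 − 4Q = 6, so Q = 31.75. From demand, P = 69.5.
PS = (69.5 − 6)·31.75 = 2016.125.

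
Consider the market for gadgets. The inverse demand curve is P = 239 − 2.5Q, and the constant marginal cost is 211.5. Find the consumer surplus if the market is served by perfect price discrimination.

With perfect price discrimination, output is the efficient level Q = 11 (where demand meets MC), but every buyer pays their willingness to pay: CS = 0 and PS = total surplus.
CS = 0.

CS = 0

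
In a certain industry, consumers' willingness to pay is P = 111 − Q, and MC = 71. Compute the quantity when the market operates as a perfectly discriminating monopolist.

Q = 40

A perfectly discriminating monopolist sells every unit with P(Q) ≥ MC(Q), so output equals the competitive quantity Q = 40. Each buyer pays their reservation price, so CS = 0 and the firm captures all surplus.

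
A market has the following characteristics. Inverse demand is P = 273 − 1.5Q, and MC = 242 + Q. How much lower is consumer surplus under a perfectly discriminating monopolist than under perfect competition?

Consumer surplus falls by 115.32

Under competition P = MC: 273 − 1.5Q = 242 + Q ⇒ Q = 12.4, P = 254.4.
CS = ½·(273 − 254.4)·12.4 = 115.32.
With perfect price discrimination, output is the efficient level Q = 12.4 (where demand meets MC), but every buyer pays their willingness to pay: CS = 0 and PS = total surplus.
CS = 0.
Change in consumer surplus: 0 − 115.32 = −115.32.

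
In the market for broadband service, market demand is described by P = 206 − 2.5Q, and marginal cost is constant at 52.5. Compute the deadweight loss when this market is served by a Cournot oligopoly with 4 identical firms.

DWL = 188.498

Under competition P = MC = 52.5, so Q = (206 − 52.5)/2.5 = 61.4.
With 4 symmetric Cournot firms, each firm's FOC gives 206 − 12.5q = 52.5, so q = 12.28, Q = 4·12.28 = 49.12, and P = 83.2.
DWL is the triangle between Q = 49.12 and Q = 61.4: ½·(61.4 − 49.12)·(83.2 − 52.5) = 188.498.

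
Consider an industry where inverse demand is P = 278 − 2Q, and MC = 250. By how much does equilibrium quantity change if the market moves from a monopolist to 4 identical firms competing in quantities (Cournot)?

Equilibrium quantity rises by 4.2

A monopolist chooses Q where MR = MC. MR = 278 − 4Q; setting this equal to 250 gives Q = 7 and P = 264.
With 4 symmetric Cournot firms, each firm's FOC gives 278 − 10q = 250, so q = 2.8, Q = 4·2.8 = 11.2, and P = 255.6.
Change in equilibrium quantity: 11.2 − 7 = 4.2.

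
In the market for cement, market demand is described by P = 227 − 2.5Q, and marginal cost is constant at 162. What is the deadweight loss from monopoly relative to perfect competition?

Under competition P = MC = 162, so Q = (227 − 162)/2.5 = 26.
A monopolist chooses Q where MR = MC. MR = 227 − 5Q; setting this equal to 162 gives Q = 13 and P = 194.5.
DWL is the triangle between Q = 13 and Q = 26: ½·(26 − 13)·(194.5 − 162) = 211.25.

DWL = 211.25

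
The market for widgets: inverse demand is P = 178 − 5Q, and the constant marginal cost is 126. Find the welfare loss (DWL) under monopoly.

Perfect competition: P = MC = 126, so 178 − 5Q = 126 and Q = 10.4.
A monopolist chooses Q where MR = MC. MR = 178 − 10Q; setting this equal to 126 gives Q = 5.2 and P = 152.
DWL is the triangle between Q = 5.2 and Q = 10.4: ½·(10.4 − 5.2)·(152 − 126) = 67.6.

DWL = 67.6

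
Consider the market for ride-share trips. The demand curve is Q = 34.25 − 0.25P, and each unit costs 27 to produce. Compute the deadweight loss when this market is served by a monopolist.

Inverting demand: P = 137 − 4Q.
Perfect competition: P = MC = 27, so 137 − 4Q = 27 and Q = 27.5.
A monopolist chooses Q where MR = MC. MR = 137 − 8Q; setting this equal to 27 gives Q = 13.75 and P = 82.
DWL is the triangle between Q = 13.75 and Q = 27.5: ½·(27.5 − 13.75)·(82 − 27) = 378.125.

DWL = 378.125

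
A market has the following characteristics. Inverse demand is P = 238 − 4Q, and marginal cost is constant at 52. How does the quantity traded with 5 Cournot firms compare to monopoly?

With 5 symmetric Cournot firms, each firm's FOC gives 238 − 24q = 52, so q = 7.75, Q = 5·7.75 = 38.75, and P = 83.
A monopolist chooses Q where MR = MC. MR = 238 − 8Q; setting this equal to 52 gives Q = 23.25 and P = 145.

Cournot: Q = 38.75; Monopoly: Q = 23.25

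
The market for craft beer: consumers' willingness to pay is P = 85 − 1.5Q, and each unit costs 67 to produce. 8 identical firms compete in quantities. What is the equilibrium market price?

P = 69

With 8 symmetric Cournot firms, each firm's FOC gives 85 − 13.5q = 67, so q = 4/3, Q = 8·4/3 = 32/3, and P = 69.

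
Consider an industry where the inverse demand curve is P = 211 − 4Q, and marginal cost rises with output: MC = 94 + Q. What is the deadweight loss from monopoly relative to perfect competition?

DWL = 270.4

Under competition P = MC: 211 − 4Q = 94 + Q ⇒ Q = 23.4, P = 117.4.
The monopolist equates marginal revenue to marginal cost: 211 − 8Q = 94 + Q, so Q = 13. From demand, P = 159.
CS = ½·(211 − 117.4)·23.4 = 1095.12; PS = (117.4·23.4 − 94·23.4 − ½·1·23.4²) = 273.78; TS = 1368.9.
CS = ½·(211 − 159)·13 = 338; PS = (159·13 − 94·13 − ½·1·13²) = 760.5; TS = 1098.5.
DWL = 1368.9 − 1098.5 = 270.4.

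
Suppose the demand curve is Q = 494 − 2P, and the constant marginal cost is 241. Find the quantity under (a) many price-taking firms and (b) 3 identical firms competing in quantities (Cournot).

Inverting demand: P = 247 − 0.5Q.
Perfect competition: P = MC = 241, so 247 − 0.5Q = 241 and Q = 12.
With 3 symmetric Cournot firms, each firm's FOC gives 247 − 2q = 241, so q = 3, Q = 3·3 = 9, and P = 242.5.

Competition: Q = 12; Cournot: Q = 9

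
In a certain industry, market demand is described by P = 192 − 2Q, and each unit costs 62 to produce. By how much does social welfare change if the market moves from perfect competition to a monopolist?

Social welfare falls by 1056.25

Under competition P = MC = 62, so Q = (192 − 62)/2 = 65.
CS = ½·(192 − 62)·65 = 4225; PS = (62 − 62)·65 = 0; TS = 4225.
A monopolist chooses Q where MR = MC. MR = 192 − 4Q; setting this equal to 62 gives Q = 32.5 and P = 127.
CS = ½·(192 − 127)·32.5 = 1056.25; PS = (127 − 62)·32.5 = 2112.5; TS = 3168.75.
Change in social welfare: 3168.75 − 4225 = −1056.25.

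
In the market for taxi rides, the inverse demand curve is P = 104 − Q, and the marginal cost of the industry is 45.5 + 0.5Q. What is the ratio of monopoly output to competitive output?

Q_m/Q_c = 0.6

The monopolist equates marginal revenue to marginal cost: 104 − 2Q = 45.5 + 0.5Q, so Q = 23.4. From demand, P = 80.6.
Under competition P = MC: 104 − Q = 45.5 + 0.5Q ⇒ Q = 39, P = 65.
Ratio Q_m/Q_c = 23.4/39 = 0.6.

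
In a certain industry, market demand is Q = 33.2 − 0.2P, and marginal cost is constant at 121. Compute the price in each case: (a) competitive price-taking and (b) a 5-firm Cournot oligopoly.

Inverting demand: P = 166 − 5Q.
Under competition P = MC = 121, so Q = (166 − 121)/5 = 9.
Cournot with 5 identical firms: the symmetric best-response condition is 166 − 30q = 121. Each firm produces q = 1.5, total output Q = 7.5, price P = 128.5.

Competition: P = 121; Cournot: P = 128.5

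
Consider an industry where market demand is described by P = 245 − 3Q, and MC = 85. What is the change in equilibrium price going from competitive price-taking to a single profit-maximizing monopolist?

P rises by 80

Under competition P = MC = 85, so Q = (245 − 85)/3 = 160/3.
Monopoly sets MR = MC: 245 − 6Q = 85 ⇒ Q = 80/3, P = 245 − 3·80/3 = 165.
Change in equilibrium price: 165 − 85 = 80.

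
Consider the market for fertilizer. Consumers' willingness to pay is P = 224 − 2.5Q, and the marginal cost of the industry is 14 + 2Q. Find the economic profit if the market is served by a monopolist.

Profit = 3150

Monopoly sets MR = MC: 224 − 5Q = 14 + 2Q ⇒ Q = 30, P = 224 − 2.5·30 = 149.
Profit = 149·30 − (14·30 + ½·2·30²) = 3150.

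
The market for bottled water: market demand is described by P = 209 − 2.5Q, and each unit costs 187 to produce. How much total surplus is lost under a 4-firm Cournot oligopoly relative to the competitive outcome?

DWL = 3.872

Competitive firms price at marginal cost: P = 187, giving Q = 8.8.
Cournot with 4 identical firms: the symmetric best-response condition is 209 − 12.5q = 187. Each firm produces q = 1.76, total output Q = 7.04, price P = 191.4.
DWL is the triangle between Q = 7.04 and Q = 8.8: ½·(8.8 − 7.04)·(191.4 − 187) = 3.872.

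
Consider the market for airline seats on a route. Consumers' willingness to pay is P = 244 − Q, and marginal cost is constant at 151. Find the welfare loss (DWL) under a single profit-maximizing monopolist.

DWL = 1081.125

Perfect competition: P = MC = 151, so 244 − Q = 151 and Q = 93.
Monopoly sets MR = MC: 244 − 2Q = 151 ⇒ Q = 46.5, P = 244 − 46.5 = 197.5.
DWL is the triangle between Q = 46.5 and Q = 93: ½·(93 − 46.5)·(197.5 − 151) = 1081.125.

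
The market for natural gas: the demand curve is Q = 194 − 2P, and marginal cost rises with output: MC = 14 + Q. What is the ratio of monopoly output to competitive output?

Inverting demand: P = 97 − 0.5Q.
The monopolist equates marginal revenue to marginal cost: 97 − Q = 14 + Q, so Q = 41.5. From demand, P = 76.25.
Under competition P = MC: 97 − 0.5Q = 14 + Q ⇒ Q = 166/3, P = 208/3.
Ratio Q_m/Q_c = 41.5/(166/3) = 0.75.

Q_m/Q_c = 0.75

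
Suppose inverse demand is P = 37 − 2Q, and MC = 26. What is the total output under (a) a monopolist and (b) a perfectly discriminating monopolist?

Monopoly: Q = 2.75; Perfect PD: Q = 5.5

The monopolist equates marginal revenue to marginal cost: 37 − 4Q = 26, so Q = 2.75. From demand, P = 31.5.
A perfectly discriminating monopolist sells every unit with P(Q) ≥ MC(Q), so output equals the competitive quantity Q = 5.5. Each buyer pays their reservation price, so CS = 0 and the firm captures all surplus.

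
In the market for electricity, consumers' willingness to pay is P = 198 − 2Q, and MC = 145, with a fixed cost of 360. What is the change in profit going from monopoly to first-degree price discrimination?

π rises by 351.125

The monopolist equates marginal revenue to marginal cost: 198 − 4Q = 145, so Q = 13.25. From demand, P = 171.5.
Profit = (171.5 − 145)·13.25 − 360 = −8.875.
Under first-degree price discrimination the firm charges each unit its demand price and produces up to where P = MC, i.e. Q = 26.5. Consumer surplus is zero; producer surplus equals total surplus.
PS equals the full surplus area, 702.25. Profit = 702.25 − 360 = 342.25.
Change in profit: 342.25 − −8.875 = 351.125.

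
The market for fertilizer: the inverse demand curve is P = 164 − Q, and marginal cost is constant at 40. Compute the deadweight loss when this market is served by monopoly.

DWL = 1922

Competitive firms price at marginal cost: P = 40, giving Q = 124.
The monopolist equates marginal revenue to marginal cost: 164 − 2Q = 40, so Q = 62. From demand, P = 102.
DWL is the triangle between Q = 62 and Q = 124: ½·(124 − 62)·(102 − 40) = 1922.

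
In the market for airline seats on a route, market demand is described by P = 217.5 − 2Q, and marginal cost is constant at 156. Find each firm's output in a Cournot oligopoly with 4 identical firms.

Cournot with 4 identical firms: the symmetric best-response condition is 217.5 − 10q = 156. Each firm produces q = 6.15, total output Q = 24.6, price P = 168.3.

q_i = 6.15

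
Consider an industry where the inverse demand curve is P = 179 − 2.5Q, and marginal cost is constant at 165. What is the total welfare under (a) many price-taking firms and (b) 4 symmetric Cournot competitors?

Perfect competition: P = MC = 165, so 179 − 2.5Q = 165 and Q = 5.6.
CS = ½·(179 − 165)·5.6 = 39.2; PS = (165 − 165)·5.6 = 0; TS = 39.2.
Cournot with 4 identical firms: the symmetric best-response condition is 179 − 12.5q = 165. Each firm produces q = 1.12, total output Q = 4.48, price P = 167.8.
CS = ½·(179 − 167.8)·4.48 = 25.088; PS = (167.8 − 165)·4.48 = 12.544; TS = 37.632.

Competition: TS = 39.2; Cournot: TS = 37.632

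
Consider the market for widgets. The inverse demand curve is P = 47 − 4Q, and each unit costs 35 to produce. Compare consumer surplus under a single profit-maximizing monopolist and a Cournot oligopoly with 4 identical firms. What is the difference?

CS rises by 7.02

A monopolist chooses Q where MR = MC. MR = 47 − 8Q; setting this equal to 35 gives Q = 1.5 and P = 41.
CS = ½·(47 − 41)·1.5 = 4.5.
Cournot with 4 identical firms: the symmetric best-response condition is 47 − 20q = 35. Each firm produces q = 0.6, total output Q = 2.4, price P = 37.4.
CS = ½·(47 − 37.4)·2.4 = 11.52.
Change in consumer surplus: 11.52 − 4.5 = 7.02.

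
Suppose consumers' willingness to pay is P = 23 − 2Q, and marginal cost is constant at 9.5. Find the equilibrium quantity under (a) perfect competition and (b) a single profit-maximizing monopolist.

Competitive firms price at marginal cost: P = 9.5, giving Q = 6.75.
The monopolist equates marginal revenue to marginal cost: 23 − 4Q = 9.5, so Q = 3.375. From demand, P = 16.25.

Competition: Q = 6.75; Monopoly: Q = 3.375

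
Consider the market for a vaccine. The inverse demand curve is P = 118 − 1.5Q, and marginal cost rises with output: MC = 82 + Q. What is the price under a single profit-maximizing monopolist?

P = 104.5

Monopoly sets MR = MC: 118 − 3Q = 82 + Q ⇒ Q = 9, P = 118 − 1.5·9 = 104.5.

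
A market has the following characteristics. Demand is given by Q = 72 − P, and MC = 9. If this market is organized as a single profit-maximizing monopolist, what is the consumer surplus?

CS = 496.125

Inverting demand: P = 72 − Q.
A monopolist chooses Q where MR = MC. MR = 72 − 2Q; setting this equal to 9 gives Q = 31.5 and P = 40.5.
CS = ½·(72 − 40.5)·31.5 = 496.125.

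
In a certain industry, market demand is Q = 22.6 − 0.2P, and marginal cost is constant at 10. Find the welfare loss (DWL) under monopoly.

DWL = 265.225

Inverting demand: P = 113 − 5Q.
Perfect competition: P = MC = 10, so 113 − 5Q = 10 and Q = 20.6.
Monopoly sets MR = MC: 113 − 10Q = 10 ⇒ Q = 10.3, P = 113 − 5·10.3 = 61.5.
DWL is the triangle between Q = 10.3 and Q = 20.6: ½·(20.6 − 10.3)·(61.5 − 10) = 265.225.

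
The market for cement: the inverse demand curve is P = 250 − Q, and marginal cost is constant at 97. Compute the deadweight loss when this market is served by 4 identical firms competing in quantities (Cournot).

DWL = 468.18

Perfect competition: P = MC = 97, so 250 − Q = 97 and Q = 153.
With 4 symmetric Cournot firms, each firm's FOC gives 250 − 5q = 97, so q = 30.6, Q = 4·30.6 = 122.4, and P = 127.6.
DWL is the triangle between Q = 122.4 and Q = 153: ½·(153 − 122.4)·(127.6 − 97) = 468.18.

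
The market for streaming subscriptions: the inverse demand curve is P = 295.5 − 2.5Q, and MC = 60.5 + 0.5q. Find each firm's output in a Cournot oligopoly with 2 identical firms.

q_i = 29.375

With 2 symmetric Cournot firms, each firm's FOC gives 295.5 − 7.5q = 60.5 + 0.5q, so q = 29.375, Q = 2·29.375 = 58.75, and P = 148.625.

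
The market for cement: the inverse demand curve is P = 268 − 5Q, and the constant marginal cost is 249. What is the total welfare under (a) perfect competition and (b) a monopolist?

Competition: TS = 36.1; Monopoly: TS = 27.075

Competitive firms price at marginal cost: P = 249, giving Q = 3.8.
CS = ½·(268 − 249)·3.8 = 36.1; PS = (249 − 249)·3.8 = 0; TS = 36.1.
A monopolist chooses Q where MR = MC. MR = 268 − 10Q; setting this equal to 249 gives Q = 1.9 and P = 258.5.
CS = ½·(268 − 258.5)·1.9 = 9.025; PS = (258.5 − 249)·1.9 = 18.05; TS = 27.075.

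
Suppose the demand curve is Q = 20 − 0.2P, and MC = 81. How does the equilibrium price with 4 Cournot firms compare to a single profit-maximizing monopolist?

Inverting demand: P = 100 − 5Q.
Cournot with 4 identical firms: the symmetric best-response condition is 100 − 25q = 81. Each firm produces q = 0.76, total output Q = 3.04, price P = 84.8.
Monopoly sets MR = MC: 100 − 10Q = 81 ⇒ Q = 1.9, P = 100 − 5·1.9 = 90.5.

Cournot: P = 84.8; Monopoly: P = 90.5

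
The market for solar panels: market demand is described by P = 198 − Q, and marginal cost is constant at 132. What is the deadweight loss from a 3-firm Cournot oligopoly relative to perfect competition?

DWL = 136.125

Perfect competition: P = MC = 132, so 198 − Q = 132 and Q = 66.
In a 3-firm Cournot equilibrium, symmetry and the first-order condition give q = (198 − 132)/(4) = 16.5. So Q = 49.5 and P = 148.5.
DWL is the triangle between Q = 49.5 and Q = 66: ½·(66 − 49.5)·(148.5 − 132) = 136.125.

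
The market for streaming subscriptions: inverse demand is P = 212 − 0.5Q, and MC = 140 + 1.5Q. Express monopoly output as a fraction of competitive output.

The monopolist equates marginal revenue to marginal cost: 212 − Q = 140 + 1.5Q, so Q = 28.8. From demand, P = 197.6.
Under competition P = MC: 212 − 0.5Q = 140 + 1.5Q ⇒ Q = 36, P = 194.
Ratio Q_m/Q_c = 28.8/36 = 0.8.

Q_m/Q_c = 0.8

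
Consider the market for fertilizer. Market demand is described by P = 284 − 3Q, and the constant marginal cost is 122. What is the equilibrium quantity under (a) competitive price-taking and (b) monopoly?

Competition: Q = 54; Monopoly: Q = 27

Competitive firms price at marginal cost: P = 122, giving Q = 54.
A monopolist chooses Q where MR = MC. MR = 284 − 6Q; setting this equal to 122 gives Q = 27 and P = 203.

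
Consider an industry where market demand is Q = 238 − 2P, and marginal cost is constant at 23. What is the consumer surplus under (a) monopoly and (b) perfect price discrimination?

Monopoly: CS = 2304; Perfect PD: CS = 0

Inverting demand: P = 119 − 0.5Q.
The monopolist equates marginal revenue to marginal cost: 119 − Q = 23, so Q = 96. From demand, P = 71.
CS = ½·(119 − 71)·96 = 2304.
With perfect price discrimination, output is the efficient level Q = 192 (where demand meets MC), but every buyer pays their willingness to pay: CS = 0 and PS = total surplus.
CS = 0.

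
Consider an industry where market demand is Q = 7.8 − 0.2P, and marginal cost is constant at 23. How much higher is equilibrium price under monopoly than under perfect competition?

Equilibrium price rises by 8

Inverting demand: P = 39 − 5Q.
Perfect competition: P = MC = 23, so 39 − 5Q = 23 and Q = 3.2.
The monopolist equates marginal revenue to marginal cost: 39 − 10Q = 23, so Q = 1.6. From demand, P = 31.
Change in equilibrium price: 31 − 23 = 8.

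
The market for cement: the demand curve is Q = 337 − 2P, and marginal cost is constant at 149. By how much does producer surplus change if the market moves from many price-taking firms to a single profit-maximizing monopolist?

Producer surplus rises by 190.125

Inverting demand: P = 168.5 − 0.5Q.
Under competition P = MC = 149, so Q = (168.5 − 149)/0.5 = 39.
PS = (149 − 149)·39 = 0.
A monopolist chooses Q where MR = MC. MR = 168.5 − Q; setting this equal to 149 gives Q = 19.5 and P = 158.75.
PS = (158.75 − 149)·19.5 = 190.125.
Change in producer surplus: 190.125 − 0 = 190.125.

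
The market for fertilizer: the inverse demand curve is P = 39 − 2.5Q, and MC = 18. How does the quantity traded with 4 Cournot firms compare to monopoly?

Cournot: Q = 6.72; Monopoly: Q = 4.2

In a 4-firm Cournot equilibrium, symmetry and the first-order condition give q = (39 − 18)/(12.5) = 1.68. So Q = 6.72 and P = 22.2.
Monopoly sets MR = MC: 39 − 5Q = 18 ⇒ Q = 4.2, P = 39 − 2.5·4.2 = 28.5.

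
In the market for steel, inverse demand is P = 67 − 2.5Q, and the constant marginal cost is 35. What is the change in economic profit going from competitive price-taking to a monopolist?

π rises by 102.4

Competitive firms price at marginal cost: P = 35, giving Q = 12.8.
Profit = (35 − 35)·12.8 = 0.
The monopolist equates marginal revenue to marginal cost: 67 − 5Q = 35, so Q = 6.4. From demand, P = 51.
Profit = (51 − 35)·6.4 = 102.4.
Change in economic profit: 102.4 − 0 = 102.4.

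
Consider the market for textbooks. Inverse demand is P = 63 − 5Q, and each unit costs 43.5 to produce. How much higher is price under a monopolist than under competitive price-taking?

Price rises by 9.75

Competitive firms price at marginal cost: P = 43.5, giving Q = 3.9.
The monopolist equates marginal revenue to marginal cost: 63 − 10Q = 43.5, so Q = 1.95. From demand, P = 53.25.
Change in price: 53.25 − 43.5 = 9.75.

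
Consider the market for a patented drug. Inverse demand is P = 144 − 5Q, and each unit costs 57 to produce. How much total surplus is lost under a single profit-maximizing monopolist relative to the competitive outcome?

DWL = 189.225

Competitive firms price at marginal cost: P = 57, giving Q = 17.4.
A monopolist chooses Q where MR = MC. MR = 144 − 10Q; setting this equal to 57 gives Q = 8.7 and P = 100.5.
DWL is the triangle between Q = 8.7 and Q = 17.4: ½·(17.4 − 8.7)·(100.5 − 57) = 189.225.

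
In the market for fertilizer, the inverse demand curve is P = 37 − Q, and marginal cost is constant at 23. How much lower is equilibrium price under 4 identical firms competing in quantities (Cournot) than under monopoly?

The monopolist equates marginal revenue to marginal cost: 37 − 2Q = 23, so Q = 7. From demand, P = 30.
In a 4-firm Cournot equilibrium, symmetry and the first-order condition give q = (37 − 23)/(5) = 2.8. So Q = 11.2 and P = 25.8.
Change in equilibrium price: 25.8 − 30 = −4.2.

Equilibrium price falls by 4.2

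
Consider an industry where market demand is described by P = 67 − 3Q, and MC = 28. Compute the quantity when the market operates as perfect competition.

Under competition P = MC = 28, so Q = (67 − 28)/3 = 13.

Q = 13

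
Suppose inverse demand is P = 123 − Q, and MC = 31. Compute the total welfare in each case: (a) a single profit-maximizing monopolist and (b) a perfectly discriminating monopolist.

Monopoly: TS = 3174; Perfect PD: TS = 4232

A monopolist chooses Q where MR = MC. MR = 123 − 2Q; setting this equal to 31 gives Q = 46 and P = 77.
CS = ½·(123 − 77)·46 = 1058; PS = (77 − 31)·46 = 2116; TS = 3174.
Under first-degree price discrimination the firm charges each unit its demand price and produces up to where P = MC, i.e. Q = 92. Consumer surplus is zero; producer surplus equals total surplus.
TS = 4232 (equal to competitive TS).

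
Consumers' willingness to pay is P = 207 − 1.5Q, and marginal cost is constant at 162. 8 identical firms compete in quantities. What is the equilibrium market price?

In a 8-firm Cournot equilibrium, symmetry and the first-order condition give q = (207 − 162)/(13.5) = 10/3. So Q = 80/3 and P = 167.

P = 167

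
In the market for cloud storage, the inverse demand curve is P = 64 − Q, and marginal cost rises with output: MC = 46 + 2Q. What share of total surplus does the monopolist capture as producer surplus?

A monopolist chooses Q where MR = MC. MR = 64 − 2Q; setting this equal to 46 + 2Q gives Q = 4.5 and P = 59.5.
CS = ½·(64 − 59.5)·4.5 = 10.125.
PS = P·Q − VC(Q) = 59.5·4.5 − (46·4.5 + ½·2·4.5²) = 40.5.
Share captured = PS/TS = 40.5/50.625 = 0.8.

PS/TS = 0.8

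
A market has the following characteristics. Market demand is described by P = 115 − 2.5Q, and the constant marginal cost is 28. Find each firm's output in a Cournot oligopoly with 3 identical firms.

q_i = 8.7

With 3 symmetric Cournot firms, each firm's FOC gives 115 − 10q = 28, so q = 8.7, Q = 3·8.7 = 26.1, and P = 49.75.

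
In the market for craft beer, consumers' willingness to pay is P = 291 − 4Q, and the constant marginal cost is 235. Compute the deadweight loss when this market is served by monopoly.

Under competition P = MC = 235, so Q = (291 − 235)/4 = 14.
Monopoly sets MR = MC: 291 − 8Q = 235 ⇒ Q = 7, P = 291 − 4·7 = 263.
DWL is the triangle between Q = 7 and Q = 14: ½·(14 − 7)·(263 − 235) = 98.

DWL = 98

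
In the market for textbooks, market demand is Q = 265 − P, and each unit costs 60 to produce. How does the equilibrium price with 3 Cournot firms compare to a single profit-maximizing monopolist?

Cournot: P = 111.25; Monopoly: P = 162.5

Inverting demand: P = 265 − Q.
In a 3-firm Cournot equilibrium, symmetry and the first-order condition give q = (265 − 60)/(4) = 51.25. So Q = 153.75 and P = 111.25.
Monopoly sets MR = MC: 265 − 2Q = 60 ⇒ Q = 102.5, P = 265 − 102.5 = 162.5.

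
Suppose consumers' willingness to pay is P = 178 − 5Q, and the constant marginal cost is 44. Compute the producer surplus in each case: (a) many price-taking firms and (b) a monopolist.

Competitive firms price at marginal cost: P = 44, giving Q = 26.8.
PS = (44 − 44)·26.8 = 0.
Monopoly sets MR = MC: 178 − 10Q = 44 ⇒ Q = 13.4, P = 178 − 5·13.4 = 111.
PS = (111 − 44)·13.4 = 897.8.

Competition: PS = 0; Monopoly: PS = 897.8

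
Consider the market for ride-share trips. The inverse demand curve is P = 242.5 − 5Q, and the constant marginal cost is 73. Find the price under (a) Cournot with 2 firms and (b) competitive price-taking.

Cournot: P = 129.5; Competition: P = 73

Cournot with 2 identical firms: the symmetric best-response condition is 242.5 − 15q = 73. Each firm produces q = 11.3, total output Q = 22.6, price P = 129.5.
Under competition P = MC = 73, so Q = (242.5 − 73)/5 = 33.9.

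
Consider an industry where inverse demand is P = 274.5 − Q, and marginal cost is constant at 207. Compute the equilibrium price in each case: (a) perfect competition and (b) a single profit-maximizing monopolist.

Under competition P = MC = 207, so Q = (274.5 − 207)/1 = 67.5.
Monopoly sets MR = MC: 274.5 − 2Q = 207 ⇒ Q = 33.75, P = 274.5 − 33.75 = 240.75.

Competition: P = 207; Monopoly: P = 240.75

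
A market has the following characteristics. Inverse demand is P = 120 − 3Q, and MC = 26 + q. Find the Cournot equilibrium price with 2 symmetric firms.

P = 63.6

Cournot with 2 identical firms: the symmetric best-response condition is 120 − 9q = 26 + q. Each firm produces q = 9.4, total output Q = 18.8, price P = 63.6.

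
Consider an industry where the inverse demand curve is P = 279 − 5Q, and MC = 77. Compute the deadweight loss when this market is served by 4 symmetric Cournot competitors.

DWL = 163.216

Perfect competition: P = MC = 77, so 279 − 5Q = 77 and Q = 40.4.
With 4 symmetric Cournot firms, each firm's FOC gives 279 − 25q = 77, so q = 8.08, Q = 4·8.08 = 32.32, and P = 117.4.
DWL is the triangle between Q = 32.32 and Q = 40.4: ½·(40.4 − 32.32)·(117.4 − 77) = 163.216.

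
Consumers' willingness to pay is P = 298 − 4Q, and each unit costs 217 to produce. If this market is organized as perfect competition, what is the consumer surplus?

Under competition P = MC = 217, so Q = (298 − 217)/4 = 20.25.
CS = ½·(298 − 217)·20.25 = 820.125.

CS = 820.125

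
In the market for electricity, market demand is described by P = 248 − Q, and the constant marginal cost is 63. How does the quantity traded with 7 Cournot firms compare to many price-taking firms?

Cournot: Q = 161.875; Competition: Q = 185

In a 7-firm Cournot equilibrium, symmetry and the first-order condition give q = (248 − 63)/(8) = 23.125. So Q = 161.875 and P = 86.125.
Competitive firms price at marginal cost: P = 63, giving Q = 185.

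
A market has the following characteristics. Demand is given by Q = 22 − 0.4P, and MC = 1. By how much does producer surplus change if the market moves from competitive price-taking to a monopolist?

PS rises by 291.6

Inverting demand: P = 55 − 2.5Q.
Competitive firms price at marginal cost: P = 1, giving Q = 21.6.
PS = (1 − 1)·21.6 = 0.
A monopolist chooses Q where MR = MC. MR = 55 − 5Q; setting this equal to 1 gives Q = 10.8 and P = 28.
PS = (28 − 1)·10.8 = 291.6.
Change in producer surplus: 291.6 − 0 = 291.6.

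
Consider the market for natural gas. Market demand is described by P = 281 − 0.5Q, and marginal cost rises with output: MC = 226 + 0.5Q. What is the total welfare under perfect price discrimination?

TS = 1512.5

With perfect price discrimination, output is the efficient level Q = 55 (where demand meets MC), but every buyer pays their willingness to pay: CS = 0 and PS = total surplus.
TS = 1512.5 (equal to competitive TS).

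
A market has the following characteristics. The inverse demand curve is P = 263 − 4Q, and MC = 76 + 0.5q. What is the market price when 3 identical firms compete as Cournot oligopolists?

Cournot with 3 identical firms: the symmetric best-response condition is 263 − 16q = 76 + 0.5q. Each firm produces q = 34/3, total output Q = 34, price P = 127.

P = 127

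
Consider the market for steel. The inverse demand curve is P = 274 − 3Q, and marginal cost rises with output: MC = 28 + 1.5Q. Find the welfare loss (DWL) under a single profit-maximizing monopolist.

Under competition P = MC: 274 − 3Q = 28 + 1.5Q ⇒ Q = 164/3, P = 110.
A monopolist chooses Q where MR = MC. MR = 274 − 6Q; setting this equal to 28 + 1.5Q gives Q = 32.8 and P = 175.6.
CS = ½·(274 − 110)·164/3 = 13448/3; PS = (110·164/3 − 28·164/3 − ½·1.5·(164/3)²) = 6724/3; TS = 6724.
CS = ½·(274 − 175.6)·32.8 = 1613.76; PS = (175.6·32.8 − 28·32.8 − ½·1.5·32.8²) = 4034.4; TS = 5648.16.
DWL = 6724 − 5648.16 = 1075.84.

DWL = 1075.84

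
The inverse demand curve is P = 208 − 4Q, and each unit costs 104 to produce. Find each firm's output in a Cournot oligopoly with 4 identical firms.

With 4 symmetric Cournot firms, each firm's FOC gives 208 − 20q = 104, so q = 5.2, Q = 4·5.2 = 20.8, and P = 124.8.

q_i = 5.2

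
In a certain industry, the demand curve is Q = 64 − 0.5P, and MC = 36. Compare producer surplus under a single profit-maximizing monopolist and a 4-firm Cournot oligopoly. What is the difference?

Inverting demand: P = 128 − 2Q.
Monopoly sets MR = MC: 128 − 4Q = 36 ⇒ Q = 23, P = 128 − 2·23 = 82.
PS = (82 − 36)·23 = 1058.
With 4 symmetric Cournot firms, each firm's FOC gives 128 − 10q = 36, so q = 9.2, Q = 4·9.2 = 36.8, and P = 54.4.
PS = (54.4 − 36)·36.8 = 677.12.
Change in producer surplus: 677.12 − 1058 = −380.88.

PS falls by 380.88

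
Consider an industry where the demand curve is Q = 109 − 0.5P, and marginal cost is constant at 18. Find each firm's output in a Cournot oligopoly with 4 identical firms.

Inverting demand: P = 218 − 2Q.
With 4 symmetric Cournot firms, each firm's FOC gives 218 − 10q = 18, so q = 20, Q = 4·20 = 80, and P = 58.

q_i = 20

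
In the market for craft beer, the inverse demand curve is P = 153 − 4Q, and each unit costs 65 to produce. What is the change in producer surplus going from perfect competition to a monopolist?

PS rises by 484

Under competition P = MC = 65, so Q = (153 − 65)/4 = 22.
PS = (65 − 65)·22 = 0.
The monopolist equates marginal revenue to marginal cost: 153 − 8Q = 65, so Q = 11. From demand, P = 109.
PS = (109 − 65)·11 = 484.
Change in producer surplus: 484 − 0 = 484.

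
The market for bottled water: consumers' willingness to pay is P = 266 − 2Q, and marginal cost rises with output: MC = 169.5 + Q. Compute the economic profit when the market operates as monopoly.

Profit = 931.225

The monopolist equates marginal revenue to marginal cost: 266 − 4Q = 169.5 + Q, so Q = 19.3. From demand, P = 227.4.
Profit = 227.4·19.3 − (169.5·19.3 + ½·1·19.3²) = 931.225.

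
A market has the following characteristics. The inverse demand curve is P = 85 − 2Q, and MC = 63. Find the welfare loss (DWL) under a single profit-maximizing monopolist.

DWL = 30.25

Competitive firms price at marginal cost: P = 63, giving Q = 11.
The monopolist equates marginal revenue to marginal cost: 85 − 4Q = 63, so Q = 5.5. From demand, P = 74.
DWL is the triangle between Q = 5.5 and Q = 11: ½·(11 − 5.5)·(74 − 63) = 30.25.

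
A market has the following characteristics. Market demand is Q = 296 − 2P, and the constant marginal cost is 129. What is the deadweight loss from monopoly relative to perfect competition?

DWL = 90.25

Inverting demand: P = 148 − 0.5Q.
Competitive firms price at marginal cost: P = 129, giving Q = 38.
Monopoly sets MR = MC: 148 − Q = 129 ⇒ Q = 19, P = 148 − 0.5·19 = 138.5.
DWL is the triangle between Q = 19 and Q = 38: ½·(38 − 19)·(138.5 − 129) = 90.25.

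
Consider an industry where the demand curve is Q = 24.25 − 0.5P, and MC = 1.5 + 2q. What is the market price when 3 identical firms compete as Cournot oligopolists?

P = 20.3

Inverting demand: P = 48.5 − 2Q.
With 3 symmetric Cournot firms, each firm's FOC gives 48.5 − 8q = 1.5 + 2q, so q = 4.7, Q = 3·4.7 = 14.1, and P = 20.3.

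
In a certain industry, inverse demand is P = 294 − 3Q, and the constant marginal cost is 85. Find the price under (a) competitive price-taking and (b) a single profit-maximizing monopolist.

Competitive firms price at marginal cost: P = 85, giving Q = 209/3.
A monopolist chooses Q where MR = MC. MR = 294 − 6Q; setting this equal to 85 gives Q = 209/6 and P = 189.5.

Competition: P = 85; Monopoly: P = 189.5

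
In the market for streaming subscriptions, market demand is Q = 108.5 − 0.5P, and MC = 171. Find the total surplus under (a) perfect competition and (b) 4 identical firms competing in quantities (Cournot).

Inverting demand: P = 217 − 2Q.
Under competition P = MC = 171, so Q = (217 − 171)/2 = 23.
CS = ½·(217 − 171)·23 = 529; PS = (171 − 171)·23 = 0; TS = 529.
With 4 symmetric Cournot firms, each firm's FOC gives 217 − 10q = 171, so q = 4.6, Q = 4·4.6 = 18.4, and P = 180.2.
CS = ½·(217 − 180.2)·18.4 = 338.56; PS = (180.2 − 171)·18.4 = 169.28; TS = 507.84.

Competition: TS = 529; Cournot: TS = 507.84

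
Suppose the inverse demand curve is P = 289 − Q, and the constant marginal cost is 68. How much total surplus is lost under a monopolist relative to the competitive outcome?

Perfect competition: P = MC = 68, so 289 − Q = 68 and Q = 221.
A monopolist chooses Q where MR = MC. MR = 289 − 2Q; setting this equal to 68 gives Q = 110.5 and P = 178.5.
DWL is the triangle between Q = 110.5 and Q = 221: ½·(221 − 110.5)·(178.5 − 68) = 6105.125.

DWL = 6105.125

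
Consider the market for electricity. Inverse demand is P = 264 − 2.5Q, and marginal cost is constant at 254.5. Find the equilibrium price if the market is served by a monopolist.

P = 259.25

The monopolist equates marginal revenue to marginal cost: 264 − 5Q = 254.5, so Q = 1.9. From demand, P = 259.25.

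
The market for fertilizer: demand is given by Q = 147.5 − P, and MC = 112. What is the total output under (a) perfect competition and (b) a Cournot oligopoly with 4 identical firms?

Competition: Q = 35.5; Cournot: Q = 28.4

Inverting demand: P = 147.5 − Q.
Under competition P = MC = 112, so Q = (147.5 − 112)/1 = 35.5.
Cournot with 4 identical firms: the symmetric best-response condition is 147.5 − 5q = 112. Each firm produces q = 7.1, total output Q = 28.4, price P = 119.1.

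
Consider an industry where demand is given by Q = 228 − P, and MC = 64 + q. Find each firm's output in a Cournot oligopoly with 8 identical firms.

q_i = 16.4

Inverting demand: P = 228 − Q.
In a 8-firm Cournot equilibrium, symmetry and the first-order condition give q = (228 − 64)/(10) = 16.4. So Q = 131.2 and P = 96.8.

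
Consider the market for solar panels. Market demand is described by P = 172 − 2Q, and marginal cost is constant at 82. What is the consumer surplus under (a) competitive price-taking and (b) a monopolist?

Competition: CS = 2025; Monopoly: CS = 506.25

Under competition P = MC = 82, so Q = (172 − 82)/2 = 45.
CS = ½·(172 − 82)·45 = 2025.
A monopolist chooses Q where MR = MC. MR = 172 − 4Q; setting this equal to 82 gives Q = 22.5 and P = 127.
CS = ½·(172 − 127)·22.5 = 506.25.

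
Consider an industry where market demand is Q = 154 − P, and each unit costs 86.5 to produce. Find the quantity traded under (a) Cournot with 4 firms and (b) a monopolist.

Inverting demand: P = 154 − Q.
With 4 symmetric Cournot firms, each firm's FOC gives 154 − 5q = 86.5, so q = 13.5, Q = 4·13.5 = 54, and P = 100.
Monopoly sets MR = MC: 154 − 2Q = 86.5 ⇒ Q = 33.75, P = 154 − 33.75 = 120.25.

Cournot: Q = 54; Monopoly: Q = 33.75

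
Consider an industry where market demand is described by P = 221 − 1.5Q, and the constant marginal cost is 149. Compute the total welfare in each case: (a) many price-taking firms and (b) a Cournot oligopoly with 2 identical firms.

Under competition P = MC = 149, so Q = (221 − 149)/1.5 = 48.
CS = ½·(221 − 149)·48 = 1728; PS = (149 − 149)·48 = 0; TS = 1728.
In a 2-firm Cournot equilibrium, symmetry and the first-order condition give q = (221 − 149)/(4.5) = 16. So Q = 32 and P = 173.
CS = ½·(221 − 173)·32 = 768; PS = (173 − 149)·32 = 768; TS = 1536.

Competition: TS = 1728; Cournot: TS = 1536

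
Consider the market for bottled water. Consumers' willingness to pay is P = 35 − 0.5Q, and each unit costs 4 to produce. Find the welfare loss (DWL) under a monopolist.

DWL = 240.25

Under competition P = MC = 4, so Q = (35 − 4)/0.5 = 62.
The monopolist equates marginal revenue to marginal cost: 35 − Q = 4, so Q = 31. From demand, P = 19.5.
DWL is the triangle between Q = 31 and Q = 62: ½·(62 − 31)·(19.5 − 4) = 240.25.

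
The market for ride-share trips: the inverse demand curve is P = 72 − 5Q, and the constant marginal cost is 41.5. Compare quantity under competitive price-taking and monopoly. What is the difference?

Competitive firms price at marginal cost: P = 41.5, giving Q = 6.1.
The monopolist equates marginal revenue to marginal cost: 72 − 10Q = 41.5, so Q = 3.05. From demand, P = 56.75.
Change in quantity: 3.05 − 6.1 = −3.05.

Quantity falls by 3.05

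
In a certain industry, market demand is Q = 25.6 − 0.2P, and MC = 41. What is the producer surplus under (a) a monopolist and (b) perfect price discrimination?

Monopoly: PS = 378.45; Perfect PD: PS = 756.9

Inverting demand: P = 128 − 5Q.
A monopolist chooses Q where MR = MC. MR = 128 − 10Q; setting this equal to 41 gives Q = 8.7 and P = 84.5.
PS = (84.5 − 41)·8.7 = 378.45.
With perfect price discrimination, output is the efficient level Q = 17.4 (where demand meets MC), but every buyer pays their willingness to pay: CS = 0 and PS = total surplus.
PS = ½·(128 − 41)·17.4 = 756.9.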